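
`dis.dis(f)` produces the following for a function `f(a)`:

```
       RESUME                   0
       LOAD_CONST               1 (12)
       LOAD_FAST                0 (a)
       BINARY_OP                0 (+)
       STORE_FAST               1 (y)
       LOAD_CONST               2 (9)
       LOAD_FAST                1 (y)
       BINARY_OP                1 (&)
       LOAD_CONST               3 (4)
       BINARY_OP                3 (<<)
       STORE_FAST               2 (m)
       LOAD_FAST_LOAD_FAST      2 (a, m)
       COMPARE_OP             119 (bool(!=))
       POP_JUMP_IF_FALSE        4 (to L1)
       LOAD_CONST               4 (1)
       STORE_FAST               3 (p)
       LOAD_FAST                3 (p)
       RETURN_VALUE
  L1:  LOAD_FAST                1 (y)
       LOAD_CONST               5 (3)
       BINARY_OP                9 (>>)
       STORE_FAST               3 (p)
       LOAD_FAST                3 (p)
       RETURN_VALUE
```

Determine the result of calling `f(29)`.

LOAD_CONST → push 12. Stack: [12]
LOAD_FAST a → push 29. Stack: [12, 29]
BINARY_OP + → 12 + 29 = 41. Stack: [41]
STORE_FAST y → y=41. Stack: []
LOAD_CONST → push 9. Stack: [9]
LOAD_FAST y → push 41. Stack: [9, 41]
BINARY_OP & → 9 & 41 = 9. Stack: [9]
LOAD_CONST → push 4. Stack: [9, 4]
BINARY_OP << → 9 << 4 = 144. Stack: [144]
STORE_FAST m → m=144. Stack: []
LOAD_FAST_LOAD_FAST a,m → push 29,144. Stack: [29, 144]
COMPARE_OP bool(!=) → 29 vs 144 = True. Stack: [True]
POP_JUMP_IF_FALSE → pop True; no jump. Stack: []
LOAD_CONST → push 1. Stack: [1]
STORE_FAST p → p=1. Stack: []
LOAD_FAST p → push 1. Stack: [1]
RETURN_VALUE → return 1.

1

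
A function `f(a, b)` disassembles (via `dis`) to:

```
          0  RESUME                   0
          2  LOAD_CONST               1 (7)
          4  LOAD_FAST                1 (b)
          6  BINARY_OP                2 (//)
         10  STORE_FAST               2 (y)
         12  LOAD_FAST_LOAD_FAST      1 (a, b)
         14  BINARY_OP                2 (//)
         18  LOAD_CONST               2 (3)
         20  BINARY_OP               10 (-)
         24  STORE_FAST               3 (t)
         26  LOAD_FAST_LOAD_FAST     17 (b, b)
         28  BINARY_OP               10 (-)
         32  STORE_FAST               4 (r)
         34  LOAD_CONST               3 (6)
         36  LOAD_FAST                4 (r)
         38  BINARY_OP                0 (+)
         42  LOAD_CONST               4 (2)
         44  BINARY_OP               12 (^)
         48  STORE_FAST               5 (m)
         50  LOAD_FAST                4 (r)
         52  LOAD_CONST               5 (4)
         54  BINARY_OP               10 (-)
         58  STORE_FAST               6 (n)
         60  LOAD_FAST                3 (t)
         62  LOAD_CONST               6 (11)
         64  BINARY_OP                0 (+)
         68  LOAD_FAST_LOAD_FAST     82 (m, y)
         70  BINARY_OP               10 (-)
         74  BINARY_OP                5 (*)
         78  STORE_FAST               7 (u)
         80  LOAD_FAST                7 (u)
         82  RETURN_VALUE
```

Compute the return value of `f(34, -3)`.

-28

LOAD_CONST → push 7. Stack: [7]
LOAD_FAST b → push -3. Stack: [7, -3]
BINARY_OP // → 7 // -3 = -3. Stack: [-3]
STORE_FAST y → y=-3. Stack: []
LOAD_FAST_LOAD_FAST a,b → push 34,-3. Stack: [34, -3]
BINARY_OP // → 34 // -3 = -12. Stack: [-12]
LOAD_CONST → push 3. Stack: [-12, 3]
BINARY_OP - → -12 - 3 = -15. Stack: [-15]
STORE_FAST t → t=-15. Stack: []
LOAD_FAST_LOAD_FAST b,b → push -3,-3. Stack: [-3, -3]
BINARY_OP - → -3 - -3 = 0. Stack: [0]
STORE_FAST r → r=0. Stack: []
LOAD_CONST → push 6. Stack: [6]
LOAD_FAST r → push 0. Stack: [6, 0]
BINARY_OP + → 6 + 0 = 6. Stack: [6]
LOAD_CONST → push 2. Stack: [6, 2]
BINARY_OP ^ → 6 ^ 2 = 4. Stack: [4]
STORE_FAST m → m=4. Stack: []
LOAD_FAST r → push 0. Stack: [0]
LOAD_CONST → push 4. Stack: [0, 4]
BINARY_OP - → 0 - 4 = -4. Stack: [-4]
STORE_FAST n → n=-4. Stack: []
LOAD_FAST t → push -15. Stack: [-15]
LOAD_CONST → push 11. Stack: [-15, 11]
BINARY_OP + → -15 + 11 = -4. Stack: [-4]
LOAD_FAST_LOAD_FAST m,y → push 4,-3. Stack: [-4, 4, -3]
BINARY_OP - → 4 - -3 = 7. Stack: [-4, 7]
BINARY_OP * → -4 * 7 = -28. Stack: [-28]
STORE_FAST u → u=-28. Stack: []
LOAD_FAST u → push -28. Stack: [-28]
RETURN_VALUE → return -28.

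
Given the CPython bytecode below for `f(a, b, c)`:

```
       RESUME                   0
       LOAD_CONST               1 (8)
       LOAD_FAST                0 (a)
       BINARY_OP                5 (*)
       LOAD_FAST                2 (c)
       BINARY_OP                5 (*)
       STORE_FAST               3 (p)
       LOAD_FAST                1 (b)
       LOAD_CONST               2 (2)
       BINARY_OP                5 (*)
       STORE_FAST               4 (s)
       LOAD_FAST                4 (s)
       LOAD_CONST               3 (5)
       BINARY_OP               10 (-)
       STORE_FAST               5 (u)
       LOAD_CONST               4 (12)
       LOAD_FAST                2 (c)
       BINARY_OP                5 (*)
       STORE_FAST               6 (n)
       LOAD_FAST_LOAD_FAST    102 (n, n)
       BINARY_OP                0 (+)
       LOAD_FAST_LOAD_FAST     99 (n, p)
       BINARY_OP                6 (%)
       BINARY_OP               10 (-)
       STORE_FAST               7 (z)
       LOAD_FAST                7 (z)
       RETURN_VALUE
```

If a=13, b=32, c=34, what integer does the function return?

408

LOAD_CONST → push 8. Stack: [8]
LOAD_FAST a → push 13. Stack: [8, 13]
BINARY_OP * → 8 * 13 = 104. Stack: [104]
LOAD_FAST c → push 34. Stack: [104, 34]
BINARY_OP * → 104 * 34 = 3536. Stack: [3536]
STORE_FAST p → p=3536. Stack: []
LOAD_FAST b → push 32. Stack: [32]
LOAD_CONST → push 2. Stack: [32, 2]
BINARY_OP * → 32 * 2 = 64. Stack: [64]
STORE_FAST s → s=64. Stack: []
LOAD_FAST s → push 64. Stack: [64]
LOAD_CONST → push 5. Stack: [64, 5]
BINARY_OP - → 64 - 5 = 59. Stack: [59]
STORE_FAST u → u=59. Stack: []
LOAD_CONST → push 12. Stack: [12]
LOAD_FAST c → push 34. Stack: [12, 34]
BINARY_OP * → 12 * 34 = 408. Stack: [408]
STORE_FAST n → n=408. Stack: []
LOAD_FAST_LOAD_FAST n,n → push 408,408. Stack: [408, 408]
BINARY_OP + → 408 + 408 = 816. Stack: [816]
LOAD_FAST_LOAD_FAST n,p → push 408,3536. Stack: [816, 408, 3536]
BINARY_OP % → 408 % 3536 = 408. Stack: [816, 408]
BINARY_OP - → 816 - 408 = 408. Stack: [408]
STORE_FAST z → z=408. Stack: []
LOAD_FAST z → push 408. Stack: [408]
RETURN_VALUE → return 408.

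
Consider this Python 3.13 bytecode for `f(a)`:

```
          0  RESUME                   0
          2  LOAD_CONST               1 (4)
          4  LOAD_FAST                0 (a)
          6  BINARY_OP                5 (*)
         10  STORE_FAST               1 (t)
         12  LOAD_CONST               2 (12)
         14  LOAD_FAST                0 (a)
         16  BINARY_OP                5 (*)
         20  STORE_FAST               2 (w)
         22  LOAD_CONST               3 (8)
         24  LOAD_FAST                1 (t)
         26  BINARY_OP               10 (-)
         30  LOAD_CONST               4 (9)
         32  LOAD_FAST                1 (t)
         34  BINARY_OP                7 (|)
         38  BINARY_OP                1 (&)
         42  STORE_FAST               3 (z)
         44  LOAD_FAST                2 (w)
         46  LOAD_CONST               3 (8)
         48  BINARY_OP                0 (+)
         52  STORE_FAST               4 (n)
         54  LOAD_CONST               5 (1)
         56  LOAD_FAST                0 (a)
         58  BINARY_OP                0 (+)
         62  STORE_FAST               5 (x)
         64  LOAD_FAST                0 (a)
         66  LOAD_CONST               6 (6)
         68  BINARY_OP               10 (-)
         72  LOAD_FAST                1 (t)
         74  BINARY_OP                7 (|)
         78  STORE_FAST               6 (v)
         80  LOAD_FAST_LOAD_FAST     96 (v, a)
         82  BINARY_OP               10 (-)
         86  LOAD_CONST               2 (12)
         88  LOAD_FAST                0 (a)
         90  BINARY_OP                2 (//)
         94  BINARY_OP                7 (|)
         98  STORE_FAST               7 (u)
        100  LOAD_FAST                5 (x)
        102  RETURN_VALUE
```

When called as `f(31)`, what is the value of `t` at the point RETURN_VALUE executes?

124

LOAD_CONST → push 4. Stack: [4]
LOAD_FAST a → push 31. Stack: [4, 31]
BINARY_OP * → 4 * 31 = 124. Stack: [124]
STORE_FAST t → t=124. Stack: []
LOAD_CONST → push 12. Stack: [12]
LOAD_FAST a → push 31. Stack: [12, 31]
BINARY_OP * → 12 * 31 = 372. Stack: [372]
STORE_FAST w → w=372. Stack: []
LOAD_CONST → push 8. Stack: [8]
LOAD_FAST t → push 124. Stack: [8, 124]
BINARY_OP - → 8 - 124 = -116. Stack: [-116]
LOAD_CONST → push 9. Stack: [-116, 9]
LOAD_FAST t → push 124. Stack: [-116, 9, 124]
BINARY_OP | → 9 | 124 = 125. Stack: [-116, 125]
BINARY_OP & → -116 & 125 = 12. Stack: [12]
STORE_FAST z → z=12. Stack: []
LOAD_FAST w → push 372. Stack: [372]
LOAD_CONST → push 8. Stack: [372, 8]
BINARY_OP + → 372 + 8 = 380. Stack: [380]
STORE_FAST n → n=380. Stack: []
LOAD_CONST → push 1. Stack: [1]
LOAD_FAST a → push 31. Stack: [1, 31]
BINARY_OP + → 1 + 31 = 32. Stack: [32]
STORE_FAST x → x=32. Stack: []
LOAD_FAST a → push 31. Stack: [31]
LOAD_CONST → push 6. Stack: [31, 6]
BINARY_OP - → 31 - 6 = 25. Stack: [25]
LOAD_FAST t → push 124. Stack: [25, 124]
BINARY_OP | → 25 | 124 = 125. Stack: [125]
STORE_FAST v → v=125. Stack: []
LOAD_FAST_LOAD_FAST v,a → push 125,31. Stack: [125, 31]
BINARY_OP - → 125 - 31 = 94. Stack: [94]
LOAD_CONST → push 12. Stack: [94, 12]
LOAD_FAST a → push 31. Stack: [94, 12, 31]
BINARY_OP // → 12 // 31 = 0. Stack: [94, 0]
BINARY_OP | → 94 | 0 = 94. Stack: [94]
STORE_FAST u → u=94. Stack: []
LOAD_FAST x → push 32. Stack: [32]
RETURN_VALUE → return 32.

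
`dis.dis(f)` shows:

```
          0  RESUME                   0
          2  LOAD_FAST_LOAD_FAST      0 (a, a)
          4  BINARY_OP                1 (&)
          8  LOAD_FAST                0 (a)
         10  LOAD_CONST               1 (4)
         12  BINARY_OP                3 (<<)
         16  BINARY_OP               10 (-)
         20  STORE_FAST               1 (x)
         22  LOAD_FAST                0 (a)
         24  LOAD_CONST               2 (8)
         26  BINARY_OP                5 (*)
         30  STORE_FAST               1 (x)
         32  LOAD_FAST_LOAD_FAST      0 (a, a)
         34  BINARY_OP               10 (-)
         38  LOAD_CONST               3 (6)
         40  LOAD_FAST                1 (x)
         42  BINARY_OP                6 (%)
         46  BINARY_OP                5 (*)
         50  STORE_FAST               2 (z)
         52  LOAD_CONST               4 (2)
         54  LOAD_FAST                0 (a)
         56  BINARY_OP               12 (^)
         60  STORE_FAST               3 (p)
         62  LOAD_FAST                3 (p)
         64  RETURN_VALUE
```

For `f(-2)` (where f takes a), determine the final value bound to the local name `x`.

-16

LOAD_FAST_LOAD_FAST a,a → push -2,-2. Stack: [-2, -2]
BINARY_OP & → -2 & -2 = -2. Stack: [-2]
LOAD_FAST a → push -2. Stack: [-2, -2]
LOAD_CONST → push 4. Stack: [-2, -2, 4]
BINARY_OP << → -2 << 4 = -32. Stack: [-2, -32]
BINARY_OP - → -2 - -32 = 30. Stack: [30]
STORE_FAST x → x=30. Stack: []
LOAD_FAST a → push -2. Stack: [-2]
LOAD_CONST → push 8. Stack: [-2, 8]
BINARY_OP * → -2 * 8 = -16. Stack: [-16]
STORE_FAST x → x=-16. Stack: []
LOAD_FAST_LOAD_FAST a,a → push -2,-2. Stack: [-2, -2]
BINARY_OP - → -2 - -2 = 0. Stack: [0]
LOAD_CONST → push 6. Stack: [0, 6]
LOAD_FAST x → push -16. Stack: [0, 6, -16]
BINARY_OP % → 6 % -16 = -10. Stack: [0, -10]
BINARY_OP * → 0 * -10 = 0. Stack: [0]
STORE_FAST z → z=0. Stack: []
LOAD_CONST → push 2. Stack: [2]
LOAD_FAST a → push -2. Stack: [2, -2]
BINARY_OP ^ → 2 ^ -2 = -4. Stack: [-4]
STORE_FAST p → p=-4. Stack: []
LOAD_FAST p → push -4. Stack: [-4]
RETURN_VALUE → return -4.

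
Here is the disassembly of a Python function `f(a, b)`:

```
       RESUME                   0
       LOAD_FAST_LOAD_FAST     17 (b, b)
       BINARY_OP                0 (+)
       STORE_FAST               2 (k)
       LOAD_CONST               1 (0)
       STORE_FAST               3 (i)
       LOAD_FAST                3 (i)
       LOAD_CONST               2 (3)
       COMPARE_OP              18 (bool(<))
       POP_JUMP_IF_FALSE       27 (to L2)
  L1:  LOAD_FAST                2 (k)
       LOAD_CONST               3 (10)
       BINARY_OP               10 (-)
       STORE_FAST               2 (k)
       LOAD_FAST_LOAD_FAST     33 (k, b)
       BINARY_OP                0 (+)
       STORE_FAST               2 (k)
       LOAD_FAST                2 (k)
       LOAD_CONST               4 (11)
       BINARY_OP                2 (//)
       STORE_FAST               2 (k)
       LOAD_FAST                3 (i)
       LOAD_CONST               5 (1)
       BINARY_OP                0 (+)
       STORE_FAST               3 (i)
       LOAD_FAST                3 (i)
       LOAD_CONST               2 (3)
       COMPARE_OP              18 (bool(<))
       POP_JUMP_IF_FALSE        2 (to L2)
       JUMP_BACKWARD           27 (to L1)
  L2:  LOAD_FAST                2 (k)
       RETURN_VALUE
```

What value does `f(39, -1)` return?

LOAD_FAST_LOAD_FAST b,b → push -1,-1
BINARY_OP + → -1 + -1 = -2
STORE_FAST k → k=-2
LOAD_CONST → push 0
STORE_FAST i → i=0
LOAD_FAST i → push 0
LOAD_CONST → push 3
COMPARE_OP bool(<) → 0 vs 3 = True
POP_JUMP_IF_FALSE → pop True; no jump
LOAD_FAST k → push -2
LOAD_CONST → push 10
BINARY_OP - → -2 - 10 = -12
STORE_FAST k → k=-12
LOAD_FAST_LOAD_FAST k,b → push -12,-1
BINARY_OP + → -12 + -1 = -13
STORE_FAST k → k=-13
LOAD_FAST k → push -13
LOAD_CONST → push 11
BINARY_OP // → -13 // 11 = -2
STORE_FAST k → k=-2
LOAD_FAST i → push 0
LOAD_CONST → push 1
BINARY_OP + → 0 + 1 = 1
STORE_FAST i → i=1
LOAD_FAST i → push 1
LOAD_CONST → push 3
COMPARE_OP bool(<) → 1 vs 3 = True
POP_JUMP_IF_FALSE → pop True; no jump
LOAD_FAST k → push -2
LOAD_CONST → push 10
BINARY_OP - → -2 - 10 = -12
STORE_FAST k → k=-12
LOAD_FAST_LOAD_FAST k,b → push -12,-1
BINARY_OP + → -12 + -1 = -13
STORE_FAST k → k=-13
LOAD_FAST k → push -13
LOAD_CONST → push 11
BINARY_OP // → -13 // 11 = -2
STORE_FAST k → k=-2
LOAD_FAST i → push 1
LOAD_CONST → push 1
BINARY_OP + → 1 + 1 = 2
STORE_FAST i → i=2
LOAD_FAST i → push 2
LOAD_CONST → push 3
COMPARE_OP bool(<) → 2 vs 3 = True
POP_JUMP_IF_FALSE → pop True; no jump
LOAD_FAST k → push -2
LOAD_CONST → push 10
BINARY_OP - → -2 - 10 = -12
STORE_FAST k → k=-12
LOAD_FAST_LOAD_FAST k,b → push -12,-1
BINARY_OP + → -12 + -1 = -13
STORE_FAST k → k=-13
LOAD_FAST k → push -13
LOAD_CONST → push 11
BINARY_OP // → -13 // 11 = -2
STORE_FAST k → k=-2
LOAD_FAST i → push 2
LOAD_CONST → push 1
BINARY_OP + → 2 + 1 = 3
STORE_FAST i → i=3
LOAD_FAST i → push 3
LOAD_CONST → push 3
COMPARE_OP bool(<) → 3 vs 3 = False
POP_JUMP_IF_FALSE → pop False; jump
LOAD_FAST k → push -2
RETURN_VALUE → return -2.

-2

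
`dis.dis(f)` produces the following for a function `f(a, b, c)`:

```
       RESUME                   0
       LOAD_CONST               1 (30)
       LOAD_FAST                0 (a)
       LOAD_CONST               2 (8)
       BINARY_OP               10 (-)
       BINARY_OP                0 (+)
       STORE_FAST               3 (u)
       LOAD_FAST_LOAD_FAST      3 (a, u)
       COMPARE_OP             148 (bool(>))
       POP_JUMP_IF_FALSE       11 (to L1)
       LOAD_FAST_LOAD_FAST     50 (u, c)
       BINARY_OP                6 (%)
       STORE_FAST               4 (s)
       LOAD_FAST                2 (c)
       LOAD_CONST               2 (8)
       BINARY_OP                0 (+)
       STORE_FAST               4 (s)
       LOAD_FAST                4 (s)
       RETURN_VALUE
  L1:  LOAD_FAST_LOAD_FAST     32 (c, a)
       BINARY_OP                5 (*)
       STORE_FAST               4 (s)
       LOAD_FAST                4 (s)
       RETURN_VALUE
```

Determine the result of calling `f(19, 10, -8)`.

-152

LOAD_CONST → push 30. Stack: [30]
LOAD_FAST a → push 19. Stack: [30, 19]
LOAD_CONST → push 8. Stack: [30, 19, 8]
BINARY_OP - → 19 - 8 = 11. Stack: [30, 11]
BINARY_OP + → 30 + 11 = 41. Stack: [41]
STORE_FAST u → u=41. Stack: []
LOAD_FAST_LOAD_FAST a,u → push 19,41. Stack: [19, 41]
COMPARE_OP bool(>) → 19 vs 41 = False. Stack: [False]
POP_JUMP_IF_FALSE → pop False; jump. Stack: []
LOAD_FAST_LOAD_FAST c,a → push -8,19. Stack: [-8, 19]
BINARY_OP * → -8 * 19 = -152. Stack: [-152]
STORE_FAST s → s=-152. Stack: []
LOAD_FAST s → push -152. Stack: [-152]
RETURN_VALUE → return -152.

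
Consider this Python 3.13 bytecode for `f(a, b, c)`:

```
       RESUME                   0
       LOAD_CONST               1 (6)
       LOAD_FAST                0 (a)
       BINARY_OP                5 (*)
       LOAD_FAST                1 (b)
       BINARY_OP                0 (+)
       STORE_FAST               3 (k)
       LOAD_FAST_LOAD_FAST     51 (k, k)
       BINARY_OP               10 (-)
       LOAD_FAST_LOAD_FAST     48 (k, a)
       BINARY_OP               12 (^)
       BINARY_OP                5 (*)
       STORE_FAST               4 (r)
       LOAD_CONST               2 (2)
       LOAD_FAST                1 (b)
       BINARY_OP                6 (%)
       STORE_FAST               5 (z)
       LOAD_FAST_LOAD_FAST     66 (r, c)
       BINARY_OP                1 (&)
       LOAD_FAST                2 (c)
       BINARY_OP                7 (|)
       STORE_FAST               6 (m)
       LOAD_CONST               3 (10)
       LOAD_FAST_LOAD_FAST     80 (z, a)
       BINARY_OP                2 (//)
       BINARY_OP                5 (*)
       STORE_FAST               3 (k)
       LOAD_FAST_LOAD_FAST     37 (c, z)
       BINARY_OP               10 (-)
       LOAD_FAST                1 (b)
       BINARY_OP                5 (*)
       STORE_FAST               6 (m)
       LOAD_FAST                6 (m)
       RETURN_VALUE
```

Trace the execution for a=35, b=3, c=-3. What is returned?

LOAD_CONST → push 6. Stack: [6]
LOAD_FAST a → push 35. Stack: [6, 35]
BINARY_OP * → 6 * 35 = 210. Stack: [210]
LOAD_FAST b → push 3. Stack: [210, 3]
BINARY_OP + → 210 + 3 = 213. Stack: [213]
STORE_FAST k → k=213. Stack: []
LOAD_FAST_LOAD_FAST k,k → push 213,213. Stack: [213, 213]
BINARY_OP - → 213 - 213 = 0. Stack: [0]
LOAD_FAST_LOAD_FAST k,a → push 213,35. Stack: [0, 213, 35]
BINARY_OP ^ → 213 ^ 35 = 246. Stack: [0, 246]
BINARY_OP * → 0 * 246 = 0. Stack: [0]
STORE_FAST r → r=0. Stack: []
LOAD_CONST → push 2. Stack: [2]
LOAD_FAST b → push 3. Stack: [2, 3]
BINARY_OP % → 2 % 3 = 2. Stack: [2]
STORE_FAST z → z=2. Stack: []
LOAD_FAST_LOAD_FAST r,c → push 0,-3. Stack: [0, -3]
BINARY_OP & → 0 & -3 = 0. Stack: [0]
LOAD_FAST c → push -3. Stack: [0, -3]
BINARY_OP | → 0 | -3 = -3. Stack: [-3]
STORE_FAST m → m=-3. Stack: []
LOAD_CONST → push 10. Stack: [10]
LOAD_FAST_LOAD_FAST z,a → push 2,35. Stack: [10, 2, 35]
BINARY_OP // → 2 // 35 = 0. Stack: [10, 0]
BINARY_OP * → 10 * 0 = 0. Stack: [0]
STORE_FAST k → k=0. Stack: []
LOAD_FAST_LOAD_FAST c,z → push -3,2. Stack: [-3, 2]
BINARY_OP - → -3 - 2 = -5. Stack: [-5]
LOAD_FAST b → push 3. Stack: [-5, 3]
BINARY_OP * → -5 * 3 = -15. Stack: [-15]
STORE_FAST m → m=-15. Stack: []
LOAD_FAST m → push -15. Stack: [-15]
RETURN_VALUE → return -15.

-15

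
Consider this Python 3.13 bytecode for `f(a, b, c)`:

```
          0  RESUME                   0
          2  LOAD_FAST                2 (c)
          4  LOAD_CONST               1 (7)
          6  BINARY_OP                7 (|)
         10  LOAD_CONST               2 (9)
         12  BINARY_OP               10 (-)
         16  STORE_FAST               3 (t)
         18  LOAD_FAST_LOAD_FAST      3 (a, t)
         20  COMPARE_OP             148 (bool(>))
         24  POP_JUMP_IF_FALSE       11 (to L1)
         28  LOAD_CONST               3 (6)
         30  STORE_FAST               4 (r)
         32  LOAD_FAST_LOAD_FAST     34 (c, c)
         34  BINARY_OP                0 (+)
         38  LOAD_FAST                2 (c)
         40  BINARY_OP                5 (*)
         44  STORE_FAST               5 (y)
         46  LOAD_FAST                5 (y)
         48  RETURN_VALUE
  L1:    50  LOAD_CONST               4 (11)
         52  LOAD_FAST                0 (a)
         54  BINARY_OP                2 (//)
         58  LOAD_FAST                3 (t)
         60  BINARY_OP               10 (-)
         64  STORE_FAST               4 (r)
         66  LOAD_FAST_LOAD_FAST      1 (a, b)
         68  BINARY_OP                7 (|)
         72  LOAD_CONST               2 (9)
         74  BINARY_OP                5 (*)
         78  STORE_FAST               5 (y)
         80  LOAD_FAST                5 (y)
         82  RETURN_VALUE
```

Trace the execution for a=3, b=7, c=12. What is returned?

63

LOAD_FAST c → push 12. Stack: [12]
LOAD_CONST → push 7. Stack: [12, 7]
BINARY_OP | → 12 | 7 = 15. Stack: [15]
LOAD_CONST → push 9. Stack: [15, 9]
BINARY_OP - → 15 - 9 = 6. Stack: [6]
STORE_FAST t → t=6. Stack: []
LOAD_FAST_LOAD_FAST a,t → push 3,6. Stack: [3, 6]
COMPARE_OP bool(>) → 3 vs 6 = False. Stack: [False]
POP_JUMP_IF_FALSE → pop False; jump. Stack: []
LOAD_CONST → push 11. Stack: [11]
LOAD_FAST a → push 3. Stack: [11, 3]
BINARY_OP // → 11 // 3 = 3. Stack: [3]
LOAD_FAST t → push 6. Stack: [3, 6]
BINARY_OP - → 3 - 6 = -3. Stack: [-3]
STORE_FAST r → r=-3. Stack: []
LOAD_FAST_LOAD_FAST a,b → push 3,7. Stack: [3, 7]
BINARY_OP | → 3 | 7 = 7. Stack: [7]
LOAD_CONST → push 9. Stack: [7, 9]
BINARY_OP * → 7 * 9 = 63. Stack: [63]
STORE_FAST y → y=63. Stack: []
LOAD_FAST y → push 63. Stack: [63]
RETURN_VALUE → return 63.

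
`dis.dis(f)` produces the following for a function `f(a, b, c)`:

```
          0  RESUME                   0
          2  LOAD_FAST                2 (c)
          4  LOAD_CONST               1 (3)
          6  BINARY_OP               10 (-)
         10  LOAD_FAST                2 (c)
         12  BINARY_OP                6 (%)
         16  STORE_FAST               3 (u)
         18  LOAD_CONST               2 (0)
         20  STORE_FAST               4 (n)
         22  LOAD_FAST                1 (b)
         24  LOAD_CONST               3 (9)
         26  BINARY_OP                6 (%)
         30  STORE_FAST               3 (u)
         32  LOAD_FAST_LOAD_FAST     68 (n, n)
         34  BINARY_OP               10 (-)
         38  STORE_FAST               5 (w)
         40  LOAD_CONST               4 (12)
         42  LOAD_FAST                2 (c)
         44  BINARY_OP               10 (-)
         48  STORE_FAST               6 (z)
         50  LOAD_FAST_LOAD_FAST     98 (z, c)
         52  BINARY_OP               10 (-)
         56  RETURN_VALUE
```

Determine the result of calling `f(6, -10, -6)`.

24

LOAD_FAST c → push -6. Stack: [-6]
LOAD_CONST → push 3. Stack: [-6, 3]
BINARY_OP - → -6 - 3 = -9. Stack: [-9]
LOAD_FAST c → push -6. Stack: [-9, -6]
BINARY_OP % → -9 % -6 = -3. Stack: [-3]
STORE_FAST u → u=-3. Stack: []
LOAD_CONST → push 0. Stack: [0]
STORE_FAST n → n=0. Stack: []
LOAD_FAST b → push -10. Stack: [-10]
LOAD_CONST → push 9. Stack: [-10, 9]
BINARY_OP % → -10 % 9 = 8. Stack: [8]
STORE_FAST u → u=8. Stack: []
LOAD_FAST_LOAD_FAST n,n → push 0,0. Stack: [0, 0]
BINARY_OP - → 0 - 0 = 0. Stack: [0]
STORE_FAST w → w=0. Stack: []
LOAD_CONST → push 12. Stack: [12]
LOAD_FAST c → push -6. Stack: [12, -6]
BINARY_OP - → 12 - -6 = 18. Stack: [18]
STORE_FAST z → z=18. Stack: []
LOAD_FAST_LOAD_FAST z,c → push 18,-6. Stack: [18, -6]
BINARY_OP - → 18 - -6 = 24. Stack: [24]
RETURN_VALUE → return 24.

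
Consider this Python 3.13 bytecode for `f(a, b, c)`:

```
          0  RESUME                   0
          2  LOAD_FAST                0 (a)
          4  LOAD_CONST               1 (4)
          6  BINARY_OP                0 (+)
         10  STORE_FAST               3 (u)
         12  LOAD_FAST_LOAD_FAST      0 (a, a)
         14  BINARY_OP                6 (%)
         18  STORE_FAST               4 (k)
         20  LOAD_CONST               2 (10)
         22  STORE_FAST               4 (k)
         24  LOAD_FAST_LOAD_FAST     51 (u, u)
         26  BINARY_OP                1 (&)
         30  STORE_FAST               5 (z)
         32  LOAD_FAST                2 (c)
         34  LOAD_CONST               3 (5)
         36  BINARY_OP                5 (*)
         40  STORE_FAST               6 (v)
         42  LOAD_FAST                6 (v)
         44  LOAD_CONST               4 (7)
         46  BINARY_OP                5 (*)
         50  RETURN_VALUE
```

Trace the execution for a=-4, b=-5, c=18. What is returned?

630

LOAD_FAST a → push -4. Stack: [-4]
LOAD_CONST → push 4. Stack: [-4, 4]
BINARY_OP + → -4 + 4 = 0. Stack: [0]
STORE_FAST u → u=0. Stack: []
LOAD_FAST_LOAD_FAST a,a → push -4,-4. Stack: [-4, -4]
BINARY_OP % → -4 % -4 = 0. Stack: [0]
STORE_FAST k → k=0. Stack: []
LOAD_CONST → push 10. Stack: [10]
STORE_FAST k → k=10. Stack: []
LOAD_FAST_LOAD_FAST u,u → push 0,0. Stack: [0, 0]
BINARY_OP & → 0 & 0 = 0. Stack: [0]
STORE_FAST z → z=0. Stack: []
LOAD_FAST c → push 18. Stack: [18]
LOAD_CONST → push 5. Stack: [18, 5]
BINARY_OP * → 18 * 5 = 90. Stack: [90]
STORE_FAST v → v=90. Stack: []
LOAD_FAST v → push 90. Stack: [90]
LOAD_CONST → push 7. Stack: [90, 7]
BINARY_OP * → 90 * 7 = 630. Stack: [630]
RETURN_VALUE → return 630.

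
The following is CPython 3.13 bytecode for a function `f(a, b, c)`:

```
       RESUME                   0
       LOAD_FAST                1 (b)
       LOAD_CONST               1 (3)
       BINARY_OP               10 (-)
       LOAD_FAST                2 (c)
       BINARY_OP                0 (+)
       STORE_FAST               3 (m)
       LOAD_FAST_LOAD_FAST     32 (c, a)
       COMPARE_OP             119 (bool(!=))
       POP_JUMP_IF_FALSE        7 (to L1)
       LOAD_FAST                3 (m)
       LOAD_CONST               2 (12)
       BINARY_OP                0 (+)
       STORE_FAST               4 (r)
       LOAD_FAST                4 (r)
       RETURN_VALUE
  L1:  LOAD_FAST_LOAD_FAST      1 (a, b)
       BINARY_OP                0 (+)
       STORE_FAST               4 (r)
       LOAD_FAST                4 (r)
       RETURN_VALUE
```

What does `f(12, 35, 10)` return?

LOAD_FAST b → push 35. Stack: [35]
LOAD_CONST → push 3. Stack: [35, 3]
BINARY_OP - → 35 - 3 = 32. Stack: [32]
LOAD_FAST c → push 10. Stack: [32, 10]
BINARY_OP + → 32 + 10 = 42. Stack: [42]
STORE_FAST m → m=42. Stack: []
LOAD_FAST_LOAD_FAST c,a → push 10,12. Stack: [10, 12]
COMPARE_OP bool(!=) → 10 vs 12 = True. Stack: [True]
POP_JUMP_IF_FALSE → pop True; no jump. Stack: []
LOAD_FAST m → push 42. Stack: [42]
LOAD_CONST → push 12. Stack: [42, 12]
BINARY_OP + → 42 + 12 = 54. Stack: [54]
STORE_FAST r → r=54. Stack: []
LOAD_FAST r → push 54. Stack: [54]
RETURN_VALUE → return 54.

54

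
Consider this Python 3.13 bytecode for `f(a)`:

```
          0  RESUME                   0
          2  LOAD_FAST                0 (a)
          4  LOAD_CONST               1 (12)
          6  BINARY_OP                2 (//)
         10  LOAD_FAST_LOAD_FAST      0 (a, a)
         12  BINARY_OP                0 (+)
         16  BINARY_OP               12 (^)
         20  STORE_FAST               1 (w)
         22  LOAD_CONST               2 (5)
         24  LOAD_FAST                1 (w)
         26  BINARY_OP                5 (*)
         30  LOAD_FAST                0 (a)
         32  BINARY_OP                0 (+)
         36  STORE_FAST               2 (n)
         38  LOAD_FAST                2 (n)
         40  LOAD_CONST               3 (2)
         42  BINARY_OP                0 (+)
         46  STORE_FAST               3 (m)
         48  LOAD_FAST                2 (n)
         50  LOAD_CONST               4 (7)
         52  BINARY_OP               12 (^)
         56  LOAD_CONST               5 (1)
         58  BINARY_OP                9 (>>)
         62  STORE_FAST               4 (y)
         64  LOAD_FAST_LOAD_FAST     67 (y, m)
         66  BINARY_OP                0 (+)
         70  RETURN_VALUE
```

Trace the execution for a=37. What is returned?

LOAD_FAST a → push 37. Stack: [37]
LOAD_CONST → push 12. Stack: [37, 12]
BINARY_OP // → 37 // 12 = 3. Stack: [3]
LOAD_FAST_LOAD_FAST a,a → push 37,37. Stack: [3, 37, 37]
BINARY_OP + → 37 + 37 = 74. Stack: [3, 74]
BINARY_OP ^ → 3 ^ 74 = 73. Stack: [73]
STORE_FAST w → w=73. Stack: []
LOAD_CONST → push 5. Stack: [5]
LOAD_FAST w → push 73. Stack: [5, 73]
BINARY_OP * → 5 * 73 = 365. Stack: [365]
LOAD_FAST a → push 37. Stack: [365, 37]
BINARY_OP + → 365 + 37 = 402. Stack: [402]
STORE_FAST n → n=402. Stack: []
LOAD_FAST n → push 402. Stack: [402]
LOAD_CONST → push 2. Stack: [402, 2]
BINARY_OP + → 402 + 2 = 404. Stack: [404]
STORE_FAST m → m=404. Stack: []
LOAD_FAST n → push 402. Stack: [402]
LOAD_CONST → push 7. Stack: [402, 7]
BINARY_OP ^ → 402 ^ 7 = 405. Stack: [405]
LOAD_CONST → push 1. Stack: [405, 1]
BINARY_OP >> → 405 >> 1 = 202. Stack: [202]
STORE_FAST y → y=202. Stack: []
LOAD_FAST_LOAD_FAST y,m → push 202,404. Stack: [202, 404]
BINARY_OP + → 202 + 404 = 606. Stack: [606]
RETURN_VALUE → return 606.

606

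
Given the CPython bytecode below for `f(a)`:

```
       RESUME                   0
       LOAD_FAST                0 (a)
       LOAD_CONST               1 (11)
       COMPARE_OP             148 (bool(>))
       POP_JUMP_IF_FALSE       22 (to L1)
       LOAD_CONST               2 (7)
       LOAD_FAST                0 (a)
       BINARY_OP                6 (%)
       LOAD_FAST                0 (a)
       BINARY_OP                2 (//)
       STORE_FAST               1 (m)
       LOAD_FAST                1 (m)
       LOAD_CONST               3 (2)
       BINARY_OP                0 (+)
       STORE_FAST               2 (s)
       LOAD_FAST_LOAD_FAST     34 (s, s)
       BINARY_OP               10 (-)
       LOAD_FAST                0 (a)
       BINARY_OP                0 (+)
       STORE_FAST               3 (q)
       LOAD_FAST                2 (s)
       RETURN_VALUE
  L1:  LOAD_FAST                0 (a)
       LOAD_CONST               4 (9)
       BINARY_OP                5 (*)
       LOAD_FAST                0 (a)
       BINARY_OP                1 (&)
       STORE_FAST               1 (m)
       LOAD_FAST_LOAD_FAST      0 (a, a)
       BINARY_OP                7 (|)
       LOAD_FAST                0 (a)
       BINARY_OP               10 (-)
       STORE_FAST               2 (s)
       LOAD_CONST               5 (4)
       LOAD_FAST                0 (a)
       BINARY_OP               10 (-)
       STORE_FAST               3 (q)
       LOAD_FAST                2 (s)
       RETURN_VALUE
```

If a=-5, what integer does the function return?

LOAD_FAST a → push -5. Stack: [-5]
LOAD_CONST → push 11. Stack: [-5, 11]
COMPARE_OP bool(>) → -5 vs 11 = False. Stack: [False]
POP_JUMP_IF_FALSE → pop False; jump. Stack: []
LOAD_FAST a → push -5. Stack: [-5]
LOAD_CONST → push 9. Stack: [-5, 9]
BINARY_OP * → -5 * 9 = -45. Stack: [-45]
LOAD_FAST a → push -5. Stack: [-45, -5]
BINARY_OP & → -45 & -5 = -45. Stack: [-45]
STORE_FAST m → m=-45. Stack: []
LOAD_FAST_LOAD_FAST a,a → push -5,-5. Stack: [-5, -5]
BINARY_OP | → -5 | -5 = -5. Stack: [-5]
LOAD_FAST a → push -5. Stack: [-5, -5]
BINARY_OP - → -5 - -5 = 0. Stack: [0]
STORE_FAST s → s=0. Stack: []
LOAD_CONST → push 4. Stack: [4]
LOAD_FAST a → push -5. Stack: [4, -5]
BINARY_OP - → 4 - -5 = 9. Stack: [9]
STORE_FAST q → q=9. Stack: []
LOAD_FAST s → push 0. Stack: [0]
RETURN_VALUE → return 0.

0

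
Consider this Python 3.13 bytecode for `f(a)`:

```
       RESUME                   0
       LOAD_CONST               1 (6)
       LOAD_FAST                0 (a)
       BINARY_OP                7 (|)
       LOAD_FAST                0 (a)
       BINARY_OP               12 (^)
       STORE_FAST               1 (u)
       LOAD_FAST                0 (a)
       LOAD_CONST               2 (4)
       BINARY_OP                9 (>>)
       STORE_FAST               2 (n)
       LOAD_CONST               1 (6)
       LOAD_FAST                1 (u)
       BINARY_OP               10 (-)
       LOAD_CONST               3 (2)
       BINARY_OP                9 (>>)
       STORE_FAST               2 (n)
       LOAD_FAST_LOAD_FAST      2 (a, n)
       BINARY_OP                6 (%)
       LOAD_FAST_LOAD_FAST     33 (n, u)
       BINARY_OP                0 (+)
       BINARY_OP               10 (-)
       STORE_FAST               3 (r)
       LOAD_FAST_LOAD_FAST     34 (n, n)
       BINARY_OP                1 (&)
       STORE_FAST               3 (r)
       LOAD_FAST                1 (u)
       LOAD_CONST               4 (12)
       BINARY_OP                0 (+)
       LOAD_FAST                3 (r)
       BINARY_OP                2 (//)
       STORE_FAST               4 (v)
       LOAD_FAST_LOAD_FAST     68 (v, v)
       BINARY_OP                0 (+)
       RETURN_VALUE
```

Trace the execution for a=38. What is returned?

24

LOAD_CONST → push 6. Stack: [6]
LOAD_FAST a → push 38. Stack: [6, 38]
BINARY_OP | → 6 | 38 = 38. Stack: [38]
LOAD_FAST a → push 38. Stack: [38, 38]
BINARY_OP ^ → 38 ^ 38 = 0. Stack: [0]
STORE_FAST u → u=0. Stack: []
LOAD_FAST a → push 38. Stack: [38]
LOAD_CONST → push 4. Stack: [38, 4]
BINARY_OP >> → 38 >> 4 = 2. Stack: [2]
STORE_FAST n → n=2. Stack: []
LOAD_CONST → push 6. Stack: [6]
LOAD_FAST u → push 0. Stack: [6, 0]
BINARY_OP - → 6 - 0 = 6. Stack: [6]
LOAD_CONST → push 2. Stack: [6, 2]
BINARY_OP >> → 6 >> 2 = 1. Stack: [1]
STORE_FAST n → n=1. Stack: []
LOAD_FAST_LOAD_FAST a,n → push 38,1. Stack: [38, 1]
BINARY_OP % → 38 % 1 = 0. Stack: [0]
LOAD_FAST_LOAD_FAST n,u → push 1,0. Stack: [0, 1, 0]
BINARY_OP + → 1 + 0 = 1. Stack: [0, 1]
BINARY_OP - → 0 - 1 = -1. Stack: [-1]
STORE_FAST r → r=-1. Stack: []
LOAD_FAST_LOAD_FAST n,n → push 1,1. Stack: [1, 1]
BINARY_OP & → 1 & 1 = 1. Stack: [1]
STORE_FAST r → r=1. Stack: []
LOAD_FAST u → push 0. Stack: [0]
LOAD_CONST → push 12. Stack: [0, 12]
BINARY_OP + → 0 + 12 = 12. Stack: [12]
LOAD_FAST r → push 1. Stack: [12, 1]
BINARY_OP // → 12 // 1 = 12. Stack: [12]
STORE_FAST v → v=12. Stack: []
LOAD_FAST_LOAD_FAST v,v → push 12,12. Stack: [12, 12]
BINARY_OP + → 12 + 12 = 24. Stack: [24]
RETURN_VALUE → return 24.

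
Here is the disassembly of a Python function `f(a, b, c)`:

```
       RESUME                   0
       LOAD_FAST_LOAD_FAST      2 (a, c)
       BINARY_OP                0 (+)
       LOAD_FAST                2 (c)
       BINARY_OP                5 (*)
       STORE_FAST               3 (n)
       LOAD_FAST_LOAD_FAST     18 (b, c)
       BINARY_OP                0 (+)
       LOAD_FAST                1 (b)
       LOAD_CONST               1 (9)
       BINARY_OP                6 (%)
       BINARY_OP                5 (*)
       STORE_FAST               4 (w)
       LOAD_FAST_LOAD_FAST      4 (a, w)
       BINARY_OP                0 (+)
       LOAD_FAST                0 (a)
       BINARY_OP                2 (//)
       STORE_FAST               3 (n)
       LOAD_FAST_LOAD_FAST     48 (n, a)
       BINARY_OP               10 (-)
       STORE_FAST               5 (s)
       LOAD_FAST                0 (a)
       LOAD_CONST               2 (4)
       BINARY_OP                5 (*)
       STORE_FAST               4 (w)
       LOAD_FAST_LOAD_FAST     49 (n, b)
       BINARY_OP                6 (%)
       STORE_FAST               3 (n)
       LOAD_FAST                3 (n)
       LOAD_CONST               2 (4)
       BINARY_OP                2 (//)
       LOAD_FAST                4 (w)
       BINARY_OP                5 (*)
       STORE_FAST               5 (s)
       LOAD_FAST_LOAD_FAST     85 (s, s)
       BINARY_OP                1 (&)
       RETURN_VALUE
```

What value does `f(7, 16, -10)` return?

28

LOAD_FAST_LOAD_FAST a,c → push 7,-10. Stack: [7, -10]
BINARY_OP + → 7 + -10 = -3. Stack: [-3]
LOAD_FAST c → push -10. Stack: [-3, -10]
BINARY_OP * → -3 * -10 = 30. Stack: [30]
STORE_FAST n → n=30. Stack: []
LOAD_FAST_LOAD_FAST b,c → push 16,-10. Stack: [16, -10]
BINARY_OP + → 16 + -10 = 6. Stack: [6]
LOAD_FAST b → push 16. Stack: [6, 16]
LOAD_CONST → push 9. Stack: [6, 16, 9]
BINARY_OP % → 16 % 9 = 7. Stack: [6, 7]
BINARY_OP * → 6 * 7 = 42. Stack: [42]
STORE_FAST w → w=42. Stack: []
LOAD_FAST_LOAD_FAST a,w → push 7,42. Stack: [7, 42]
BINARY_OP + → 7 + 42 = 49. Stack: [49]
LOAD_FAST a → push 7. Stack: [49, 7]
BINARY_OP // → 49 // 7 = 7. Stack: [7]
STORE_FAST n → n=7. Stack: []
LOAD_FAST_LOAD_FAST n,a → push 7,7. Stack: [7, 7]
BINARY_OP - → 7 - 7 = 0. Stack: [0]
STORE_FAST s → s=0. Stack: []
LOAD_FAST a → push 7. Stack: [7]
LOAD_CONST → push 4. Stack: [7, 4]
BINARY_OP * → 7 * 4 = 28. Stack: [28]
STORE_FAST w → w=28. Stack: []
LOAD_FAST_LOAD_FAST n,b → push 7,16. Stack: [7, 16]
BINARY_OP % → 7 % 16 = 7. Stack: [7]
STORE_FAST n → n=7. Stack: []
LOAD_FAST n → push 7. Stack: [7]
LOAD_CONST → push 4. Stack: [7, 4]
BINARY_OP // → 7 // 4 = 1. Stack: [1]
LOAD_FAST w → push 28. Stack: [1, 28]
BINARY_OP * → 1 * 28 = 28. Stack: [28]
STORE_FAST s → s=28. Stack: []
LOAD_FAST_LOAD_FAST s,s → push 28,28. Stack: [28, 28]
BINARY_OP & → 28 & 28 = 28. Stack: [28]
RETURN_VALUE → return 28.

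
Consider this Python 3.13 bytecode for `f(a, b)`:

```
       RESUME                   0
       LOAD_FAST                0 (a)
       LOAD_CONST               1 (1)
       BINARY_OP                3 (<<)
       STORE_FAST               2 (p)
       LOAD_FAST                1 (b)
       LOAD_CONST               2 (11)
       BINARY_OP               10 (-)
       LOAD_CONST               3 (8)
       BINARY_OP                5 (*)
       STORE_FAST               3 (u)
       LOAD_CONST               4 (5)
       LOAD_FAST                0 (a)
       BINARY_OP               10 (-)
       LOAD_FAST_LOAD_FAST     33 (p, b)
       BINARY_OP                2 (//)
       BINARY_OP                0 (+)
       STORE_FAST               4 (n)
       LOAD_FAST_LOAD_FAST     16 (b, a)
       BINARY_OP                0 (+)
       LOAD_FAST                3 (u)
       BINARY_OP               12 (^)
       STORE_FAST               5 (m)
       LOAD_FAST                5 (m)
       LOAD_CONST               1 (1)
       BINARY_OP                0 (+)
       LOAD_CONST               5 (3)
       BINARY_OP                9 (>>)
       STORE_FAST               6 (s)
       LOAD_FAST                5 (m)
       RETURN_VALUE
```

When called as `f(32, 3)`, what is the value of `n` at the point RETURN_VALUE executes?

-6

LOAD_FAST a → push 32. Stack: [32]
LOAD_CONST → push 1. Stack: [32, 1]
BINARY_OP << → 32 << 1 = 64. Stack: [64]
STORE_FAST p → p=64. Stack: []
LOAD_FAST b → push 3. Stack: [3]
LOAD_CONST → push 11. Stack: [3, 11]
BINARY_OP - → 3 - 11 = -8. Stack: [-8]
LOAD_CONST → push 8. Stack: [-8, 8]
BINARY_OP * → -8 * 8 = -64. Stack: [-64]
STORE_FAST u → u=-64. Stack: []
LOAD_CONST → push 5. Stack: [5]
LOAD_FAST a → push 32. Stack: [5, 32]
BINARY_OP - → 5 - 32 = -27. Stack: [-27]
LOAD_FAST_LOAD_FAST p,b → push 64,3. Stack: [-27, 64, 3]
BINARY_OP // → 64 // 3 = 21. Stack: [-27, 21]
BINARY_OP + → -27 + 21 = -6. Stack: [-6]
STORE_FAST n → n=-6. Stack: []
LOAD_FAST_LOAD_FAST b,a → push 3,32. Stack: [3, 32]
BINARY_OP + → 3 + 32 = 35. Stack: [35]
LOAD_FAST u → push -64. Stack: [35, -64]
BINARY_OP ^ → 35 ^ -64 = -29. Stack: [-29]
STORE_FAST m → m=-29. Stack: []
LOAD_FAST m → push -29. Stack: [-29]
LOAD_CONST → push 1. Stack: [-29, 1]
BINARY_OP + → -29 + 1 = -28. Stack: [-28]
LOAD_CONST → push 3. Stack: [-28, 3]
BINARY_OP >> → -28 >> 3 = -4. Stack: [-4]
STORE_FAST s → s=-4. Stack: []
LOAD_FAST m → push -29. Stack: [-29]
RETURN_VALUE → return -29.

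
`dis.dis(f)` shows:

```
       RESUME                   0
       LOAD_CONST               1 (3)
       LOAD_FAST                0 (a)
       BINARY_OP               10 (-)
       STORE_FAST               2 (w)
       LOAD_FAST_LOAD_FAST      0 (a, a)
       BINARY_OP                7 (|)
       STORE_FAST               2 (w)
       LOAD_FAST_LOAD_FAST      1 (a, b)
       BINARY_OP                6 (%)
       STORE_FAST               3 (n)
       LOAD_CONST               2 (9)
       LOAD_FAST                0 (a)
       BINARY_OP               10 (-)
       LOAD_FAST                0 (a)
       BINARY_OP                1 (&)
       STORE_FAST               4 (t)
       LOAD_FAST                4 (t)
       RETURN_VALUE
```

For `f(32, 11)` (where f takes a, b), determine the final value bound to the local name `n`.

10

LOAD_CONST → push 3. Stack: [3]
LOAD_FAST a → push 32. Stack: [3, 32]
BINARY_OP - → 3 - 32 = -29. Stack: [-29]
STORE_FAST w → w=-29. Stack: []
LOAD_FAST_LOAD_FAST a,a → push 32,32. Stack: [32, 32]
BINARY_OP | → 32 | 32 = 32. Stack: [32]
STORE_FAST w → w=32. Stack: []
LOAD_FAST_LOAD_FAST a,b → push 32,11. Stack: [32, 11]
BINARY_OP % → 32 % 11 = 10. Stack: [10]
STORE_FAST n → n=10. Stack: []
LOAD_CONST → push 9. Stack: [9]
LOAD_FAST a → push 32. Stack: [9, 32]
BINARY_OP - → 9 - 32 = -23. Stack: [-23]
LOAD_FAST a → push 32. Stack: [-23, 32]
BINARY_OP & → -23 & 32 = 32. Stack: [32]
STORE_FAST t → t=32. Stack: []
LOAD_FAST t → push 32. Stack: [32]
RETURN_VALUE → return 32.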